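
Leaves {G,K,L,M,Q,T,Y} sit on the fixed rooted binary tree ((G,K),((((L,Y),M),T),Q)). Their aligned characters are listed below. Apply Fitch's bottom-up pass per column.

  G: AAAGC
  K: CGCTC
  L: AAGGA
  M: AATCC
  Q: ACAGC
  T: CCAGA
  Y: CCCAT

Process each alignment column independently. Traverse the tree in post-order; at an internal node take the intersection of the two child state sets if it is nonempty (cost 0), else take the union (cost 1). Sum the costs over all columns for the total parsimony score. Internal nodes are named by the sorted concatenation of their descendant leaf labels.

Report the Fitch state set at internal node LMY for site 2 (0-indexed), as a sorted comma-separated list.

C,G,T

GK@0: {A} ∪ {C} = {A,C} (union, +1)
LY@0: {A} ∪ {C} = {A,C} (union, +1)
LMY@0: {A,C} ∩ {A} = {A} (intersection, +0)
LMTY@0: {A} ∪ {C} = {A,C} (union, +1)
LMQTY@0: {A,C} ∩ {A} = {A} (intersection, +0)
GKLMQTY@0: {A,C} ∩ {A} = {A} (intersection, +0)
GK@1: {A} ∪ {G} = {A,G} (union, +1)
LY@1: {A} ∪ {C} = {A,C} (union, +1)
LMY@1: {A,C} ∩ {A} = {A} (intersection, +0)
LMTY@1: {A} ∪ {C} = {A,C} (union, +1)
LMQTY@1: {A,C} ∩ {C} = {C} (intersection, +0)
GKLMQTY@1: {A,G} ∪ {C} = {A,C,G} (union, +1)
GK@2: {A} ∪ {C} = {A,C} (union, +1)
LY@2: {G} ∪ {C} = {C,G} (union, +1)
LMY@2: {C,G} ∪ {T} = {C,G,T} (union, +1)
LMTY@2: {C,G,T} ∪ {A} = {A,C,G,T} (union, +1)
LMQTY@2: {A,C,G,T} ∩ {A} = {A} (intersection, +0)
GKLMQTY@2: {A,C} ∩ {A} = {A} (intersection, +0)
GK@3: {G} ∪ {T} = {G,T} (union, +1)
LY@3: {G} ∪ {A} = {A,G} (union, +1)
LMY@3: {A,G} ∪ {C} = {A,C,G} (union, +1)
LMTY@3: {A,C,G} ∩ {G} = {G} (intersection, +0)
LMQTY@3: {G} ∩ {G} = {G} (intersection, +0)
GKLMQTY@3: {G,T} ∩ {G} = {G} (intersection, +0)
GK@4: {C} ∩ {C} = {C} (intersection, +0)
LY@4: {A} ∪ {T} = {A,T} (union, +1)
LMY@4: {A,T} ∪ {C} = {A,C,T} (union, +1)
LMTY@4: {A,C,T} ∩ {A} = {A} (intersection, +0)
LMQTY@4: {A} ∪ {C} = {A,C} (union, +1)
GKLMQTY@4: {C} ∩ {A,C} = {C} (intersection, +0)
per-site changes: [3, 4, 4, 3, 3]; total = 17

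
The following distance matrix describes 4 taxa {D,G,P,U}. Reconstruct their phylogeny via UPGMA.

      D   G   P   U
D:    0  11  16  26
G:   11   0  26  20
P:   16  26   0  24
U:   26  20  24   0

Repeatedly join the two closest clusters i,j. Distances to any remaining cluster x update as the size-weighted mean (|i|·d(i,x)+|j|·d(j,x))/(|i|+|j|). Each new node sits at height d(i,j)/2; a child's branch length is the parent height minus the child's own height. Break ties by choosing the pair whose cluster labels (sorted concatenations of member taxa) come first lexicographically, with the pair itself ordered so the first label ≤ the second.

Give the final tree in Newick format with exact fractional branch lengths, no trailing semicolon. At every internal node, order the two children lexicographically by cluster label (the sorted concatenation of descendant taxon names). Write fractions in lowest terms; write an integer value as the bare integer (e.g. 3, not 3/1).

step 1: merge (D,G) at d=11; branch lengths D→11/2, G→11/2; new cluster DG
  updated: d(DG,P)=21, d(DG,U)=23
step 2: merge (DG,P) at d=21; branch lengths DG→5, P→21/2; new cluster DGP
  updated: d(DGP,U)=70/3
step 3: merge (DGP,U) at d=70/3; branch lengths DGP→7/6, U→35/3; new cluster DGPU
final tree: (((D:11/2,G:11/2):5,P:21/2):7/6,U:35/3)
total length: 118/3

(((D:11/2,G:11/2):5,P:21/2):7/6,U:35/3)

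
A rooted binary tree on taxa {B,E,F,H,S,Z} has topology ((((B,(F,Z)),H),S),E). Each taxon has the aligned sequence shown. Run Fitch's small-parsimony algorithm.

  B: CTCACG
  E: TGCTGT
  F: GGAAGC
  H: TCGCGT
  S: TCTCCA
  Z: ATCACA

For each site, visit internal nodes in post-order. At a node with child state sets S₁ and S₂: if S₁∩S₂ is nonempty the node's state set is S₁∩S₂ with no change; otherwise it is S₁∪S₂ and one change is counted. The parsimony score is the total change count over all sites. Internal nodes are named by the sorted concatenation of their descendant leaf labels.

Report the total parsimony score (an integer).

[col 0] FZ: children F:{G}, Z:{A} ∪→ {A,G}; cost 1
[col 0] BFZ: children B:{C}, FZ:{A,G} ∪→ {A,C,G}; cost 1
[col 0] BFHZ: children BFZ:{A,C,G}, H:{T} ∪→ {A,C,G,T}; cost 1
[col 0] BFHSZ: children BFHZ:{A,C,G,T}, S:{T} ∩→ {T}; cost 0
[col 0] BEFHSZ: children BFHSZ:{T}, E:{T} ∩→ {T}; cost 0
[col 1] FZ: children F:{G}, Z:{T} ∪→ {G,T}; cost 1
[col 1] BFZ: children B:{T}, FZ:{G,T} ∩→ {T}; cost 0
[col 1] BFHZ: children BFZ:{T}, H:{C} ∪→ {C,T}; cost 1
[col 1] BFHSZ: children BFHZ:{C,T}, S:{C} ∩→ {C}; cost 0
[col 1] BEFHSZ: children BFHSZ:{C}, E:{G} ∪→ {C,G}; cost 1
[col 2] FZ: children F:{A}, Z:{C} ∪→ {A,C}; cost 1
[col 2] BFZ: children B:{C}, FZ:{A,C} ∩→ {C}; cost 0
[col 2] BFHZ: children BFZ:{C}, H:{G} ∪→ {C,G}; cost 1
[col 2] BFHSZ: children BFHZ:{C,G}, S:{T} ∪→ {C,G,T}; cost 1
[col 2] BEFHSZ: children BFHSZ:{C,G,T}, E:{C} ∩→ {C}; cost 0
[col 3] FZ: children F:{A}, Z:{A} ∩→ {A}; cost 0
[col 3] BFZ: children B:{A}, FZ:{A} ∩→ {A}; cost 0
[col 3] BFHZ: children BFZ:{A}, H:{C} ∪→ {A,C}; cost 1
[col 3] BFHSZ: children BFHZ:{A,C}, S:{C} ∩→ {C}; cost 0
[col 3] BEFHSZ: children BFHSZ:{C}, E:{T} ∪→ {C,T}; cost 1
[col 4] FZ: children F:{G}, Z:{C} ∪→ {C,G}; cost 1
[col 4] BFZ: children B:{C}, FZ:{C,G} ∩→ {C}; cost 0
[col 4] BFHZ: children BFZ:{C}, H:{G} ∪→ {C,G}; cost 1
[col 4] BFHSZ: children BFHZ:{C,G}, S:{C} ∩→ {C}; cost 0
[col 4] BEFHSZ: children BFHSZ:{C}, E:{G} ∪→ {C,G}; cost 1
[col 5] FZ: children F:{C}, Z:{A} ∪→ {A,C}; cost 1
[col 5] BFZ: children B:{G}, FZ:{A,C} ∪→ {A,C,G}; cost 1
[col 5] BFHZ: children BFZ:{A,C,G}, H:{T} ∪→ {A,C,G,T}; cost 1
[col 5] BFHSZ: children BFHZ:{A,C,G,T}, S:{A} ∩→ {A}; cost 0
[col 5] BEFHSZ: children BFHSZ:{A}, E:{T} ∪→ {A,T}; cost 1
per-site changes: [3, 3, 3, 2, 3, 4]; total = 18

18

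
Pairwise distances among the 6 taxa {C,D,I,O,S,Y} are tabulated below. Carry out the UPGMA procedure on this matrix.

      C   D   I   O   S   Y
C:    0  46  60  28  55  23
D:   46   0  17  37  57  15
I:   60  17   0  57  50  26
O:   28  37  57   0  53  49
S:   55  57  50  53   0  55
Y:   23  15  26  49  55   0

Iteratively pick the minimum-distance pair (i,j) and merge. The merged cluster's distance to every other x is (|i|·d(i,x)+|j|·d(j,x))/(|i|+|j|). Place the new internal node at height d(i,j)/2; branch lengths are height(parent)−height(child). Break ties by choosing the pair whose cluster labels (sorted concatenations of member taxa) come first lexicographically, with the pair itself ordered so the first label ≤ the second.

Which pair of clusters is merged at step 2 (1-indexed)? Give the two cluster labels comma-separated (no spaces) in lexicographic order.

DY,I

step 1: merge (D,Y) at d=15; branch lengths D→15/2, Y→15/2; new cluster DY
  updated: d(C,DY)=69/2, d(DY,I)=43/2, d(DY,O)=43, d(DY,S)=56
step 2: merge (DY,I) at d=43/2; branch lengths DY→13/4, I→43/4; new cluster DIY
  updated: d(C,DIY)=43, d(DIY,O)=143/3, d(DIY,S)=54
step 3: merge (C,O) at d=28; branch lengths C→14, O→14; new cluster CO
  updated: d(CO,DIY)=136/3, d(CO,S)=54
step 4: merge (CO,DIY) at d=136/3; branch lengths CO→26/3, DIY→143/12; new cluster CDIOY
  updated: d(CDIOY,S)=54
step 5: merge (CDIOY,S) at d=54; branch lengths CDIOY→13/3, S→27; new cluster CDIOSY
final tree: (((C:14,O:14):26/3,((D:15/2,Y:15/2):13/4,I:43/4):143/12):13/3,S:27)
total length: 1307/12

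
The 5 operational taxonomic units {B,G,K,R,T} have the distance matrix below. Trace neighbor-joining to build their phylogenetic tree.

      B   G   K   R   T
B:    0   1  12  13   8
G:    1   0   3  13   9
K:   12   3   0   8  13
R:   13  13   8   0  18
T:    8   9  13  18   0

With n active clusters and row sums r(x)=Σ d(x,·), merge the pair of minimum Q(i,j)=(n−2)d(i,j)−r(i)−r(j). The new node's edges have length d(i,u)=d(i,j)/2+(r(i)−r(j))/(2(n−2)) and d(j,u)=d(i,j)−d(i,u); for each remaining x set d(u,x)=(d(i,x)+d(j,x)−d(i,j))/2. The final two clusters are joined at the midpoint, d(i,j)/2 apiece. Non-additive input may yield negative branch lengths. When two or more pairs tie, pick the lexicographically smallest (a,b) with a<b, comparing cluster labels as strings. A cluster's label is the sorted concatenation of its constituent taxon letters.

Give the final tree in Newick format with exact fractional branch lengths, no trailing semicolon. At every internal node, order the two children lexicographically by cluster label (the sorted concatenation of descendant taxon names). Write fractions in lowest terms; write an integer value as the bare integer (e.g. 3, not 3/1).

step 1: merge (K,R) at d=8, Q=-64; branch lengths K→4/3, R→20/3; new cluster KR
  updated: d(B,KR)=17/2, d(G,KR)=4, d(KR,T)=23/2
step 2: merge (B,T) at d=8, Q=-30; branch lengths B→5/4, T→27/4; new cluster BT
  updated: d(BT,G)=1, d(BT,KR)=6
step 3: merge (BT,G) at d=1, Q=-11; branch lengths BT→3/2, G→-1/2; new cluster BGT
  updated: d(BGT,KR)=9/2
step 4: merge (BGT,KR) at d=9/2; branch lengths BGT→9/4, KR→9/4; new cluster BGKRT
final tree: (((B:5/4,T:27/4):3/2,G:-1/2):9/4,(K:4/3,R:20/3):9/4)
total length: 43/2

(((B:5/4,T:27/4):3/2,G:-1/2):9/4,(K:4/3,R:20/3):9/4)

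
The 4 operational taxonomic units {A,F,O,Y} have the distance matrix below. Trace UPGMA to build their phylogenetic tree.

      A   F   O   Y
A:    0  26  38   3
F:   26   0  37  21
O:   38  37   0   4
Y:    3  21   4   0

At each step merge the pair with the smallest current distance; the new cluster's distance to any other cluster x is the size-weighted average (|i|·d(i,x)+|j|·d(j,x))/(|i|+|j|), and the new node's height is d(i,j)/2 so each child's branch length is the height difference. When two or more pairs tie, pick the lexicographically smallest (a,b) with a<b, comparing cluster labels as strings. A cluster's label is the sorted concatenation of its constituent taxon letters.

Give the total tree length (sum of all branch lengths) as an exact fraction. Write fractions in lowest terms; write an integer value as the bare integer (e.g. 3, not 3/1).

step 1: merge (A,Y) at d=3; branch lengths A→3/2, Y→3/2; new cluster AY
  updated: d(AY,F)=47/2, d(AY,O)=21
step 2: merge (AY,O) at d=21; branch lengths AY→9, O→21/2; new cluster AOY
  updated: d(AOY,F)=28
step 3: merge (AOY,F) at d=28; branch lengths AOY→7/2, F→14; new cluster AFOY
final tree: (((A:3/2,Y:3/2):9,O:21/2):7/2,F:14)
total length: 40

40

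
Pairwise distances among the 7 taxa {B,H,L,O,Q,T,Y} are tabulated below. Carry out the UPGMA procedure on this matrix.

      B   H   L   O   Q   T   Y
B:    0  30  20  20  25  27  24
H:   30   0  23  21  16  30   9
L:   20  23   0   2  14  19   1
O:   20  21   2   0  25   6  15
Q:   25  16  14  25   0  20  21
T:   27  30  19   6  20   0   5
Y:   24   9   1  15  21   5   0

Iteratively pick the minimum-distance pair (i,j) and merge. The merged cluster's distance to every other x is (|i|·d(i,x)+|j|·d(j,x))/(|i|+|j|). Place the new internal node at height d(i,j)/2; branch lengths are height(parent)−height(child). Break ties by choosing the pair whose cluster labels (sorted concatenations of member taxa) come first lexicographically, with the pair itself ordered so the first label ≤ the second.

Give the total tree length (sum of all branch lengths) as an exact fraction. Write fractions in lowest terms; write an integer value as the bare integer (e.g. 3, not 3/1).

2455/48

step 1: merge (L,Y) at d=1; branch lengths L→1/2, Y→1/2; new cluster LY
  updated: d(B,LY)=22, d(H,LY)=16, d(LY,O)=17/2, d(LY,Q)=35/2, d(LY,T)=12
step 2: merge (O,T) at d=6; branch lengths O→3, T→3; new cluster OT
  updated: d(B,OT)=47/2, d(H,OT)=51/2, d(LY,OT)=41/4, d(OT,Q)=45/2
step 3: merge (LY,OT) at d=41/4; branch lengths LY→37/8, OT→17/8; new cluster LOTY
  updated: d(B,LOTY)=91/4, d(H,LOTY)=83/4, d(LOTY,Q)=20
step 4: merge (H,Q) at d=16; branch lengths H→8, Q→8; new cluster HQ
  updated: d(B,HQ)=55/2, d(HQ,LOTY)=163/8
step 5: merge (HQ,LOTY) at d=163/8; branch lengths HQ→35/16, LOTY→81/16; new cluster HLOQTY
  updated: d(B,HLOQTY)=73/3
step 6: merge (B,HLOQTY) at d=73/3; branch lengths B→73/6, HLOQTY→95/48; new cluster BHLOQTY
final tree: (B:73/6,((H:8,Q:8):35/16,((L:1/2,Y:1/2):37/8,(O:3,T:3):17/8):81/16):95/48)
total length: 2455/48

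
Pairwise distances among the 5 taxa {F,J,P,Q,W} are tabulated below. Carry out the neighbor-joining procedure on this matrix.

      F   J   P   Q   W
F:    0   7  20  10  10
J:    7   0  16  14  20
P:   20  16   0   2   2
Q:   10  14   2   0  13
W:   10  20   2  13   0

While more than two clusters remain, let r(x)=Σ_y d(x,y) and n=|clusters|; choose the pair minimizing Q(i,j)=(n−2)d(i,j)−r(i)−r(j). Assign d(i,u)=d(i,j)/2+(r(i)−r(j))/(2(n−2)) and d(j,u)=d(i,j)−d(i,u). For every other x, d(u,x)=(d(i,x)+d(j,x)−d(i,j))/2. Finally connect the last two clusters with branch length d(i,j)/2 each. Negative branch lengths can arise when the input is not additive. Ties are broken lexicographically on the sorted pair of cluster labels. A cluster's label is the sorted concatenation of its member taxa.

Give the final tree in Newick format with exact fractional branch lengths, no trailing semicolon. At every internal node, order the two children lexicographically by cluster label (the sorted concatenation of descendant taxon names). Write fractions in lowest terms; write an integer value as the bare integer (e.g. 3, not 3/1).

iteration 1: select F,J (d=7, Q=-83); attach at lengths (11/6, 31/6); label the merged cluster FJ
  updated: d(FJ,P)=29/2, d(FJ,Q)=17/2, d(FJ,W)=23/2
iteration 2: select FJ,Q (d=17/2, Q=-41); attach at lengths (7, 3/2); label the merged cluster FJQ
  updated: d(FJQ,P)=4, d(FJQ,W)=8
iteration 3: select FJQ,P (d=4, Q=-14); attach at lengths (5, -1); label the merged cluster FJPQ
  updated: d(FJPQ,W)=3
iteration 4: select FJPQ,W (d=3); attach at lengths (3/2, 3/2); label the merged cluster FJPQW
final tree: ((((F:11/6,J:31/6):7,Q:3/2):5,P:-1):3/2,W:3/2)
total length: 45/2

((((F:11/6,J:31/6):7,Q:3/2):5,P:-1):3/2,W:3/2)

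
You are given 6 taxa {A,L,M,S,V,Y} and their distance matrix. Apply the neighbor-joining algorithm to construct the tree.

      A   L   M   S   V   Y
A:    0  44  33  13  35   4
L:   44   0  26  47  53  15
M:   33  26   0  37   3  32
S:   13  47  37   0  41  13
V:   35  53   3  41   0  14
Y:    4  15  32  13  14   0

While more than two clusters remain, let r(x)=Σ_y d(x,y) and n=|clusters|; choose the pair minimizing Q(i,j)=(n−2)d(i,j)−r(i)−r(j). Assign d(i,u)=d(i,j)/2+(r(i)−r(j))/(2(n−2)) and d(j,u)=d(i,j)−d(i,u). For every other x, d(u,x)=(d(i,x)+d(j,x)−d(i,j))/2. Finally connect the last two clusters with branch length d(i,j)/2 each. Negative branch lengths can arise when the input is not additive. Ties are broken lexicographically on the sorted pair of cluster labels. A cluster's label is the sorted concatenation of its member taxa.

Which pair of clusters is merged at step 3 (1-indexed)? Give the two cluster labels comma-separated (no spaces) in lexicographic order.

AS,Y

step 1: merge (M,V) at d=3, Q=-265; branch lengths M→-3/8, V→27/8; new cluster MV
  updated: d(A,MV)=65/2, d(L,MV)=38, d(MV,S)=75/2, d(MV,Y)=43/2
step 2: merge (A,S) at d=13, Q=-165; branch lengths A→11/3, S→28/3; new cluster AS
  updated: d(AS,L)=39, d(AS,MV)=57/2, d(AS,Y)=2
step 3: merge (AS,Y) at d=2, Q=-104; branch lengths AS→35/4, Y→-27/4; new cluster ASY
  updated: d(ASY,L)=26, d(ASY,MV)=24
step 4: merge (ASY,L) at d=26, Q=-88; branch lengths ASY→6, L→20; new cluster ALSY
  updated: d(ALSY,MV)=18
step 5: merge (ALSY,MV) at d=18; branch lengths ALSY→9, MV→9; new cluster ALMSVY
final tree: ((((A:11/3,S:28/3):35/4,Y:-27/4):6,L:20):9,(M:-3/8,V:27/8):9)
total length: 62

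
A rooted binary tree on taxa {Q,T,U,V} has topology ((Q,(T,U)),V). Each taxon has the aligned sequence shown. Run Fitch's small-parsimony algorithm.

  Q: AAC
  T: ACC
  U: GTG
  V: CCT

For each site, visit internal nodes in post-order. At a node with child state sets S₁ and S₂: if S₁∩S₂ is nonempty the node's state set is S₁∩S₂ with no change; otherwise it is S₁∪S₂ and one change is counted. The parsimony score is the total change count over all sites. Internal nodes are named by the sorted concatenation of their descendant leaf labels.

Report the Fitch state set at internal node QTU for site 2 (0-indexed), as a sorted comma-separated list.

C

[col 0] TU: children T:{A}, U:{G} ∪→ {A,G}; cost 1
[col 0] QTU: children Q:{A}, TU:{A,G} ∩→ {A}; cost 0
[col 0] QTUV: children QTU:{A}, V:{C} ∪→ {A,C}; cost 1
[col 1] TU: children T:{C}, U:{T} ∪→ {C,T}; cost 1
[col 1] QTU: children Q:{A}, TU:{C,T} ∪→ {A,C,T}; cost 1
[col 1] QTUV: children QTU:{A,C,T}, V:{C} ∩→ {C}; cost 0
[col 2] TU: children T:{C}, U:{G} ∪→ {C,G}; cost 1
[col 2] QTU: children Q:{C}, TU:{C,G} ∩→ {C}; cost 0
[col 2] QTUV: children QTU:{C}, V:{T} ∪→ {C,T}; cost 1
per-site changes: [2, 2, 2]; total = 6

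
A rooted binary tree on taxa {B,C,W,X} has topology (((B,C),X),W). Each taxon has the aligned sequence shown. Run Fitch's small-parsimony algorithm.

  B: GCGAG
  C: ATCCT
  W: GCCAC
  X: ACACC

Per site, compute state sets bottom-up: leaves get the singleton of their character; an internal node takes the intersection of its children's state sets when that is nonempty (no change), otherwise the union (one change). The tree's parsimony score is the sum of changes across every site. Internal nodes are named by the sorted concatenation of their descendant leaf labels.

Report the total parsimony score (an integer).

9

BC@0: {G} ∪ {A} = {A,G} (union, +1)
BCX@0: {A,G} ∩ {A} = {A} (intersection, +0)
BCWX@0: {A} ∪ {G} = {A,G} (union, +1)
BC@1: {C} ∪ {T} = {C,T} (union, +1)
BCX@1: {C,T} ∩ {C} = {C} (intersection, +0)
BCWX@1: {C} ∩ {C} = {C} (intersection, +0)
BC@2: {G} ∪ {C} = {C,G} (union, +1)
BCX@2: {C,G} ∪ {A} = {A,C,G} (union, +1)
BCWX@2: {A,C,G} ∩ {C} = {C} (intersection, +0)
BC@3: {A} ∪ {C} = {A,C} (union, +1)
BCX@3: {A,C} ∩ {C} = {C} (intersection, +0)
BCWX@3: {C} ∪ {A} = {A,C} (union, +1)
BC@4: {G} ∪ {T} = {G,T} (union, +1)
BCX@4: {G,T} ∪ {C} = {C,G,T} (union, +1)
BCWX@4: {C,G,T} ∩ {C} = {C} (intersection, +0)
per-site changes: [2, 1, 2, 2, 2]; total = 9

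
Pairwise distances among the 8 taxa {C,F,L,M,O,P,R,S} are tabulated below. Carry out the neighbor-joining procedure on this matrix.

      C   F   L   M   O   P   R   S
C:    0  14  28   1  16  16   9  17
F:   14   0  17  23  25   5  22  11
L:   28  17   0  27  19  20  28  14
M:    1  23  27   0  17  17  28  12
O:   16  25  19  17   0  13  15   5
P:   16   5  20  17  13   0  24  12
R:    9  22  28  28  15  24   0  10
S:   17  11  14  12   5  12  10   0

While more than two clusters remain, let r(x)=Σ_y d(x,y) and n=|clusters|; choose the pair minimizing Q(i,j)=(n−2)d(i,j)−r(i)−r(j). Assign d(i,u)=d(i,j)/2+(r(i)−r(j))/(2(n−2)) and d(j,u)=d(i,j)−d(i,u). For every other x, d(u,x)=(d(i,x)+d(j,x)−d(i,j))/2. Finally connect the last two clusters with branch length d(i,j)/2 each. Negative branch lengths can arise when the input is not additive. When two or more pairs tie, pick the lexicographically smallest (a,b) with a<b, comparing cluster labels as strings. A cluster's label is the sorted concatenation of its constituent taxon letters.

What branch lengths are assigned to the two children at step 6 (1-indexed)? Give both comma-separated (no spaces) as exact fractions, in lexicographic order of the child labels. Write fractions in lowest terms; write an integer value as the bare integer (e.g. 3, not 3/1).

step 1: merge (C,M) at d=1, Q=-220; branch lengths C→-3/2, M→5/2; new cluster CM
  updated: d(CM,F)=18, d(CM,L)=27, d(CM,O)=16, d(CM,P)=16, d(CM,R)=18, d(CM,S)=14
step 2: merge (F,P) at d=5, Q=-163; branch lengths F→33/10, P→17/10; new cluster FP
  updated: d(CM,FP)=29/2, d(FP,L)=16, d(FP,O)=33/2, d(FP,R)=41/2, d(FP,S)=9
step 3: merge (FP,L) at d=16, Q=-233/2; branch lengths FP→73/16, L→183/16; new cluster FLP
  updated: d(CM,FLP)=51/4, d(FLP,O)=39/4, d(FLP,R)=65/4, d(FLP,S)=7/2
step 4: merge (CM,R) at d=18, Q=-66; branch lengths CM→37/4, R→35/4; new cluster CMR
  updated: d(CMR,FLP)=11/2, d(CMR,O)=13/2, d(CMR,S)=3
step 5: merge (CMR,O) at d=13/2, Q=-93/4; branch lengths CMR→27/16, O→77/16; new cluster CMOR
  updated: d(CMOR,FLP)=35/8, d(CMOR,S)=3/4
step 6: merge (CMOR,FLP) at d=35/8, Q=-69/8; branch lengths CMOR→13/16, FLP→57/16; new cluster CFLMOPR
  updated: d(CFLMOPR,S)=-1/16
step 7: merge (CFLMOPR,S) at d=-1/16; branch lengths CFLMOPR→-1/32, S→-1/32; new cluster CFLMOPRS
final tree: (((((C:-3/2,M:5/2):37/4,R:35/4):27/16,O:77/16):13/16,((F:33/10,P:17/10):73/16,L:183/16):57/16):-1/32,S:-1/32)
total length: 813/16

13/16,57/16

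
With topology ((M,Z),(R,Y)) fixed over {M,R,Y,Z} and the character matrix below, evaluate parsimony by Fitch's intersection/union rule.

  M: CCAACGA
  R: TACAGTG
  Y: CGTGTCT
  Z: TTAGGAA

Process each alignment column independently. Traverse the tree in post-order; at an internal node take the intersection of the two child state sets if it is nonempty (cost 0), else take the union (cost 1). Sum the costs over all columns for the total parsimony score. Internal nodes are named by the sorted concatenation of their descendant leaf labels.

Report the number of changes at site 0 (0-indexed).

2

[col 0] MZ: children M:{C}, Z:{T} ∪→ {C,T}; cost 1
[col 0] RY: children R:{T}, Y:{C} ∪→ {C,T}; cost 1
[col 0] MRYZ: children MZ:{C,T}, RY:{C,T} ∩→ {C,T}; cost 0
[col 1] MZ: children M:{C}, Z:{T} ∪→ {C,T}; cost 1
[col 1] RY: children R:{A}, Y:{G} ∪→ {A,G}; cost 1
[col 1] MRYZ: children MZ:{C,T}, RY:{A,G} ∪→ {A,C,G,T}; cost 1
[col 2] MZ: children M:{A}, Z:{A} ∩→ {A}; cost 0
[col 2] RY: children R:{C}, Y:{T} ∪→ {C,T}; cost 1
[col 2] MRYZ: children MZ:{A}, RY:{C,T} ∪→ {A,C,T}; cost 1
[col 3] MZ: children M:{A}, Z:{G} ∪→ {A,G}; cost 1
[col 3] RY: children R:{A}, Y:{G} ∪→ {A,G}; cost 1
[col 3] MRYZ: children MZ:{A,G}, RY:{A,G} ∩→ {A,G}; cost 0
[col 4] MZ: children M:{C}, Z:{G} ∪→ {C,G}; cost 1
[col 4] RY: children R:{G}, Y:{T} ∪→ {G,T}; cost 1
[col 4] MRYZ: children MZ:{C,G}, RY:{G,T} ∩→ {G}; cost 0
[col 5] MZ: children M:{G}, Z:{A} ∪→ {A,G}; cost 1
[col 5] RY: children R:{T}, Y:{C} ∪→ {C,T}; cost 1
[col 5] MRYZ: children MZ:{A,G}, RY:{C,T} ∪→ {A,C,G,T}; cost 1
[col 6] MZ: children M:{A}, Z:{A} ∩→ {A}; cost 0
[col 6] RY: children R:{G}, Y:{T} ∪→ {G,T}; cost 1
[col 6] MRYZ: children MZ:{A}, RY:{G,T} ∪→ {A,G,T}; cost 1
per-site changes: [2, 3, 2, 2, 2, 3, 2]; total = 16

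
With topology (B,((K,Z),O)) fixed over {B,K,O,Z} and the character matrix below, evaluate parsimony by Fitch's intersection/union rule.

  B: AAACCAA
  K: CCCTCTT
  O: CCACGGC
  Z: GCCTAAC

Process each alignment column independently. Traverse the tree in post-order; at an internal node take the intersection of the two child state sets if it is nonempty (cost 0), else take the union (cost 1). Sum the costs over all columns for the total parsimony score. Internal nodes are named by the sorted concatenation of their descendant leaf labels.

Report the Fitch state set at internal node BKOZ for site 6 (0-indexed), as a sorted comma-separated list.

[col 0] KZ: children K:{C}, Z:{G} ∪→ {C,G}; cost 1
[col 0] KOZ: children KZ:{C,G}, O:{C} ∩→ {C}; cost 0
[col 0] BKOZ: children B:{A}, KOZ:{C} ∪→ {A,C}; cost 1
[col 1] KZ: children K:{C}, Z:{C} ∩→ {C}; cost 0
[col 1] KOZ: children KZ:{C}, O:{C} ∩→ {C}; cost 0
[col 1] BKOZ: children B:{A}, KOZ:{C} ∪→ {A,C}; cost 1
[col 2] KZ: children K:{C}, Z:{C} ∩→ {C}; cost 0
[col 2] KOZ: children KZ:{C}, O:{A} ∪→ {A,C}; cost 1
[col 2] BKOZ: children B:{A}, KOZ:{A,C} ∩→ {A}; cost 0
[col 3] KZ: children K:{T}, Z:{T} ∩→ {T}; cost 0
[col 3] KOZ: children KZ:{T}, O:{C} ∪→ {C,T}; cost 1
[col 3] BKOZ: children B:{C}, KOZ:{C,T} ∩→ {C}; cost 0
[col 4] KZ: children K:{C}, Z:{A} ∪→ {A,C}; cost 1
[col 4] KOZ: children KZ:{A,C}, O:{G} ∪→ {A,C,G}; cost 1
[col 4] BKOZ: children B:{C}, KOZ:{A,C,G} ∩→ {C}; cost 0
[col 5] KZ: children K:{T}, Z:{A} ∪→ {A,T}; cost 1
[col 5] KOZ: children KZ:{A,T}, O:{G} ∪→ {A,G,T}; cost 1
[col 5] BKOZ: children B:{A}, KOZ:{A,G,T} ∩→ {A}; cost 0
[col 6] KZ: children K:{T}, Z:{C} ∪→ {C,T}; cost 1
[col 6] KOZ: children KZ:{C,T}, O:{C} ∩→ {C}; cost 0
[col 6] BKOZ: children B:{A}, KOZ:{C} ∪→ {A,C}; cost 1
per-site changes: [2, 1, 1, 1, 2, 2, 2]; total = 11

A,C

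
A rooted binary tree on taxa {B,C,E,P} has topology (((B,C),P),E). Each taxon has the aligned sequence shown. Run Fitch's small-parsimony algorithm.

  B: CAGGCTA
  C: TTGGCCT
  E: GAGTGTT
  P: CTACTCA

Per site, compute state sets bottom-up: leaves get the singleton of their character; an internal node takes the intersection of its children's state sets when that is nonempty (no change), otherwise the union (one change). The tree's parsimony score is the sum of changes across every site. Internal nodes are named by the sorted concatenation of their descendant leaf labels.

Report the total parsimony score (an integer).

13

BC@0: {C} ∪ {T} = {C,T} (union, +1)
BCP@0: {C,T} ∩ {C} = {C} (intersection, +0)
BCEP@0: {C} ∪ {G} = {C,G} (union, +1)
BC@1: {A} ∪ {T} = {A,T} (union, +1)
BCP@1: {A,T} ∩ {T} = {T} (intersection, +0)
BCEP@1: {T} ∪ {A} = {A,T} (union, +1)
BC@2: {G} ∩ {G} = {G} (intersection, +0)
BCP@2: {G} ∪ {A} = {A,G} (union, +1)
BCEP@2: {A,G} ∩ {G} = {G} (intersection, +0)
BC@3: {G} ∩ {G} = {G} (intersection, +0)
BCP@3: {G} ∪ {C} = {C,G} (union, +1)
BCEP@3: {C,G} ∪ {T} = {C,G,T} (union, +1)
BC@4: {C} ∩ {C} = {C} (intersection, +0)
BCP@4: {C} ∪ {T} = {C,T} (union, +1)
BCEP@4: {C,T} ∪ {G} = {C,G,T} (union, +1)
BC@5: {T} ∪ {C} = {C,T} (union, +1)
BCP@5: {C,T} ∩ {C} = {C} (intersection, +0)
BCEP@5: {C} ∪ {T} = {C,T} (union, +1)
BC@6: {A} ∪ {T} = {A,T} (union, +1)
BCP@6: {A,T} ∩ {A} = {A} (intersection, +0)
BCEP@6: {A} ∪ {T} = {A,T} (union, +1)
per-site changes: [2, 2, 1, 2, 2, 2, 2]; total = 13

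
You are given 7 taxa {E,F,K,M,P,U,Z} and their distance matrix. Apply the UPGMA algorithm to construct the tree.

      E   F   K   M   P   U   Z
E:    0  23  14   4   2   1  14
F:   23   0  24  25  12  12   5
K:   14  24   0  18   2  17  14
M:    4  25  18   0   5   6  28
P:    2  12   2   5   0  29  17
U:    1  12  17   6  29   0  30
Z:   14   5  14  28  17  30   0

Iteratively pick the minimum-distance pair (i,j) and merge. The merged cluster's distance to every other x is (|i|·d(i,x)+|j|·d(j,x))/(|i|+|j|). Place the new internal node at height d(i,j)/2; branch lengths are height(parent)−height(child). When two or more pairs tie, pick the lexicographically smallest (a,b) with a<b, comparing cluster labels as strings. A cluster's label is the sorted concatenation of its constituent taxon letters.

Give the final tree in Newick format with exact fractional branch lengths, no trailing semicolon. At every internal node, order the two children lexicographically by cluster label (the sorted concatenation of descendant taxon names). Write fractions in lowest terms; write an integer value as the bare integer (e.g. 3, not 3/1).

((((E:1/2,U:1/2):2,M:5/2):55/12,(K:1,P:1):73/12):43/15,(F:5/2,Z:5/2):149/20)

iteration 1: select E,U (d=1); attach at lengths (1/2, 1/2); label the merged cluster EU
  updated: d(EU,F)=35/2, d(EU,K)=31/2, d(EU,M)=5, d(EU,P)=31/2, d(EU,Z)=22
iteration 2: select K,P (d=2); attach at lengths (1, 1); label the merged cluster KP
  updated: d(EU,KP)=31/2, d(F,KP)=18, d(KP,M)=23/2, d(KP,Z)=31/2
iteration 3: select EU,M (d=5); attach at lengths (2, 5/2); label the merged cluster EMU
  updated: d(EMU,F)=20, d(EMU,KP)=85/6, d(EMU,Z)=24
iteration 4: select F,Z (d=5); attach at lengths (5/2, 5/2); label the merged cluster FZ
  updated: d(EMU,FZ)=22, d(FZ,KP)=67/4
iteration 5: select EMU,KP (d=85/6); attach at lengths (55/12, 73/12); label the merged cluster EKMPU
  updated: d(EKMPU,FZ)=199/10
iteration 6: select EKMPU,FZ (d=199/10); attach at lengths (43/15, 149/20); label the merged cluster EFKMPUZ
final tree: ((((E:1/2,U:1/2):2,M:5/2):55/12,(K:1,P:1):73/12):43/15,(F:5/2,Z:5/2):149/20)
total length: 2009/60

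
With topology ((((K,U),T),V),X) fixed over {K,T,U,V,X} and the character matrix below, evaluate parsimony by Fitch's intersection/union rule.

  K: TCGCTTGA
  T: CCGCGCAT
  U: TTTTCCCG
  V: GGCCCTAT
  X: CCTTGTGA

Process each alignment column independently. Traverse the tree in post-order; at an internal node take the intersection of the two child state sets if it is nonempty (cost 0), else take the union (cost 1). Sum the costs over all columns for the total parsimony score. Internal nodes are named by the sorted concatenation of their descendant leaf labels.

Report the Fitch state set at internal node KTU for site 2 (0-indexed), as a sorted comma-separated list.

G

KU@0: {T} ∩ {T} = {T} (intersection, +0)
KTU@0: {T} ∪ {C} = {C,T} (union, +1)
KTUV@0: {C,T} ∪ {G} = {C,G,T} (union, +1)
KTUVX@0: {C,G,T} ∩ {C} = {C} (intersection, +0)
KU@1: {C} ∪ {T} = {C,T} (union, +1)
KTU@1: {C,T} ∩ {C} = {C} (intersection, +0)
KTUV@1: {C} ∪ {G} = {C,G} (union, +1)
KTUVX@1: {C,G} ∩ {C} = {C} (intersection, +0)
KU@2: {G} ∪ {T} = {G,T} (union, +1)
KTU@2: {G,T} ∩ {G} = {G} (intersection, +0)
KTUV@2: {G} ∪ {C} = {C,G} (union, +1)
KTUVX@2: {C,G} ∪ {T} = {C,G,T} (union, +1)
KU@3: {C} ∪ {T} = {C,T} (union, +1)
KTU@3: {C,T} ∩ {C} = {C} (intersection, +0)
KTUV@3: {C} ∩ {C} = {C} (intersection, +0)
KTUVX@3: {C} ∪ {T} = {C,T} (union, +1)
KU@4: {T} ∪ {C} = {C,T} (union, +1)
KTU@4: {C,T} ∪ {G} = {C,G,T} (union, +1)
KTUV@4: {C,G,T} ∩ {C} = {C} (intersection, +0)
KTUVX@4: {C} ∪ {G} = {C,G} (union, +1)
KU@5: {T} ∪ {C} = {C,T} (union, +1)
KTU@5: {C,T} ∩ {C} = {C} (intersection, +0)
KTUV@5: {C} ∪ {T} = {C,T} (union, +1)
KTUVX@5: {C,T} ∩ {T} = {T} (intersection, +0)
KU@6: {G} ∪ {C} = {C,G} (union, +1)
KTU@6: {C,G} ∪ {A} = {A,C,G} (union, +1)
KTUV@6: {A,C,G} ∩ {A} = {A} (intersection, +0)
KTUVX@6: {A} ∪ {G} = {A,G} (union, +1)
KU@7: {A} ∪ {G} = {A,G} (union, +1)
KTU@7: {A,G} ∪ {T} = {A,G,T} (union, +1)
KTUV@7: {A,G,T} ∩ {T} = {T} (intersection, +0)
KTUVX@7: {T} ∪ {A} = {A,T} (union, +1)
per-site changes: [2, 2, 3, 2, 3, 2, 3, 3]; total = 20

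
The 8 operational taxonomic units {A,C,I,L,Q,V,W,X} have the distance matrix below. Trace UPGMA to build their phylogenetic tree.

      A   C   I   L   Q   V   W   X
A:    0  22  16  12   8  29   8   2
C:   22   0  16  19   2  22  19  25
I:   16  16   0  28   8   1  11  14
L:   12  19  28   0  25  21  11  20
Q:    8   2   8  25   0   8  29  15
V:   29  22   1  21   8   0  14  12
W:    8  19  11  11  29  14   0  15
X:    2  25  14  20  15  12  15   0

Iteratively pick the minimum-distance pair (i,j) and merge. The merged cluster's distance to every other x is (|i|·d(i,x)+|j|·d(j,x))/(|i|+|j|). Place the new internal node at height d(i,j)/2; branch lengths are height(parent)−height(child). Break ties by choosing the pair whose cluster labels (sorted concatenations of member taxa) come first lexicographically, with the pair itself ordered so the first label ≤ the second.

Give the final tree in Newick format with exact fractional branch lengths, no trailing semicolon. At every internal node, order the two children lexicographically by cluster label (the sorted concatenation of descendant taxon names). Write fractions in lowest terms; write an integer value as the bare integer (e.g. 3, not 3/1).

step 1: merge (I,V) at d=1; branch lengths I→1/2, V→1/2; new cluster IV
  updated: d(A,IV)=45/2, d(C,IV)=19, d(IV,L)=49/2, d(IV,Q)=8, d(IV,W)=25/2, d(IV,X)=13
step 2: merge (A,X) at d=2; branch lengths A→1, X→1; new cluster AX
  updated: d(AX,C)=47/2, d(AX,IV)=71/4, d(AX,L)=16, d(AX,Q)=23/2, d(AX,W)=23/2
step 3: merge (C,Q) at d=2; branch lengths C→1, Q→1; new cluster CQ
  updated: d(AX,CQ)=35/2, d(CQ,IV)=27/2, d(CQ,L)=22, d(CQ,W)=24
step 4: merge (L,W) at d=11; branch lengths L→11/2, W→11/2; new cluster LW
  updated: d(AX,LW)=55/4, d(CQ,LW)=23, d(IV,LW)=37/2
step 5: merge (CQ,IV) at d=27/2; branch lengths CQ→23/4, IV→25/4; new cluster CIQV
  updated: d(AX,CIQV)=141/8, d(CIQV,LW)=83/4
step 6: merge (AX,LW) at d=55/4; branch lengths AX→47/8, LW→11/8; new cluster ALWX
  updated: d(ALWX,CIQV)=307/16
step 7: merge (ALWX,CIQV) at d=307/16; branch lengths ALWX→87/32, CIQV→91/32; new cluster ACILQVWX
final tree: (((A:1,X:1):47/8,(L:11/2,W:11/2):11/8):87/32,((C:1,Q:1):23/4,(I:1/2,V:1/2):25/4):91/32)
total length: 653/16

(((A:1,X:1):47/8,(L:11/2,W:11/2):11/8):87/32,((C:1,Q:1):23/4,(I:1/2,V:1/2):25/4):91/32)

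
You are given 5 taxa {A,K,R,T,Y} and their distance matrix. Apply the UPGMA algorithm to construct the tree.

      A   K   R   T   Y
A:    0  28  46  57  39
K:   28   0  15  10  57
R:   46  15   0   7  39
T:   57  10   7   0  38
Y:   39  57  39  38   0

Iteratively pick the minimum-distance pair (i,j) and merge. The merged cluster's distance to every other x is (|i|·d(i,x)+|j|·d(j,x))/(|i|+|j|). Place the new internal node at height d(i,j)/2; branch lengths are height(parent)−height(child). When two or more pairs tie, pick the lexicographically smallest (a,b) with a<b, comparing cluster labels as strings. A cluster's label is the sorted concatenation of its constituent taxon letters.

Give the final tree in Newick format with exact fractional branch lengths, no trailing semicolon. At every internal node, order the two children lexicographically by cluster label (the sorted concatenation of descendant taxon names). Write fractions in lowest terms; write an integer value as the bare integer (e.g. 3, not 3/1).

((A:39/2,Y:39/2):31/12,(K:25/4,(R:7/2,T:7/2):11/4):95/6)

iteration 1: select R,T (d=7); attach at lengths (7/2, 7/2); label the merged cluster RT
  updated: d(A,RT)=103/2, d(K,RT)=25/2, d(RT,Y)=77/2
iteration 2: select K,RT (d=25/2); attach at lengths (25/4, 11/4); label the merged cluster KRT
  updated: d(A,KRT)=131/3, d(KRT,Y)=134/3
iteration 3: select A,Y (d=39); attach at lengths (39/2, 39/2); label the merged cluster AY
  updated: d(AY,KRT)=265/6
iteration 4: select AY,KRT (d=265/6); attach at lengths (31/12, 95/6); label the merged cluster AKRTY
final tree: ((A:39/2,Y:39/2):31/12,(K:25/4,(R:7/2,T:7/2):11/4):95/6)
total length: 881/12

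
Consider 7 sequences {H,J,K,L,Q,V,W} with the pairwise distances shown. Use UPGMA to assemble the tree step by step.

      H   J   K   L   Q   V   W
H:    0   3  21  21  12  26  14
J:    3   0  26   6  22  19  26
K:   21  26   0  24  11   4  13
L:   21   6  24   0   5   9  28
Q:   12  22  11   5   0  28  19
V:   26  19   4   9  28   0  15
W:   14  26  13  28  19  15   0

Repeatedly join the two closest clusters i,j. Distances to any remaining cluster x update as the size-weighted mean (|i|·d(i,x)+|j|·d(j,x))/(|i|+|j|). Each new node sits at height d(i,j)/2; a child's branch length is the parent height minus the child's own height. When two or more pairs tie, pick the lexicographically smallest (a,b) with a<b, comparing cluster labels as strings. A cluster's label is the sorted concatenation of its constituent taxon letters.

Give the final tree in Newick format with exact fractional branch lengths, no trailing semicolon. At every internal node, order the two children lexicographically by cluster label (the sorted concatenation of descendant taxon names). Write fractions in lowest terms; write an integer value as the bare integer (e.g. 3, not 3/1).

step 1: merge (H,J) at d=3; branch lengths H→3/2, J→3/2; new cluster HJ
  updated: d(HJ,K)=47/2, d(HJ,L)=27/2, d(HJ,Q)=17, d(HJ,V)=45/2, d(HJ,W)=20
step 2: merge (K,V) at d=4; branch lengths K→2, V→2; new cluster KV
  updated: d(HJ,KV)=23, d(KV,L)=33/2, d(KV,Q)=39/2, d(KV,W)=14
step 3: merge (L,Q) at d=5; branch lengths L→5/2, Q→5/2; new cluster LQ
  updated: d(HJ,LQ)=61/4, d(KV,LQ)=18, d(LQ,W)=47/2
step 4: merge (KV,W) at d=14; branch lengths KV→5, W→7; new cluster KVW
  updated: d(HJ,KVW)=22, d(KVW,LQ)=119/6
step 5: merge (HJ,LQ) at d=61/4; branch lengths HJ→49/8, LQ→41/8; new cluster HJLQ
  updated: d(HJLQ,KVW)=251/12
step 6: merge (HJLQ,KVW) at d=251/12; branch lengths HJLQ→17/6, KVW→83/24; new cluster HJKLQVW
final tree: (((H:3/2,J:3/2):49/8,(L:5/2,Q:5/2):41/8):17/6,((K:2,V:2):5,W:7):83/24)
total length: 997/24

(((H:3/2,J:3/2):49/8,(L:5/2,Q:5/2):41/8):17/6,((K:2,V:2):5,W:7):83/24)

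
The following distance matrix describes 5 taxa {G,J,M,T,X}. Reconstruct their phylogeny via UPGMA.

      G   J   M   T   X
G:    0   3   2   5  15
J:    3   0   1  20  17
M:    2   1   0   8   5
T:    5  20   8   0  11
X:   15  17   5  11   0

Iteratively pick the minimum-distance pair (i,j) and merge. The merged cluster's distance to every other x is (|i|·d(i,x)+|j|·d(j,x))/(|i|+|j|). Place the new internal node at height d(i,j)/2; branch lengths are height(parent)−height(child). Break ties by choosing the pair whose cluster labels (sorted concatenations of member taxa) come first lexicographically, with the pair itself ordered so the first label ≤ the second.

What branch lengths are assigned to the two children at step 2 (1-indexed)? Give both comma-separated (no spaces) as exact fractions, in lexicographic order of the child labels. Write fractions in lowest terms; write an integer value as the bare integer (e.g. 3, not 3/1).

iteration 1: select J,M (d=1); attach at lengths (1/2, 1/2); label the merged cluster JM
  updated: d(G,JM)=5/2, d(JM,T)=14, d(JM,X)=11
iteration 2: select G,JM (d=5/2); attach at lengths (5/4, 3/4); label the merged cluster GJM
  updated: d(GJM,T)=11, d(GJM,X)=37/3
iteration 3: select GJM,T (d=11); attach at lengths (17/4, 11/2); label the merged cluster GJMT
  updated: d(GJMT,X)=12
iteration 4: select GJMT,X (d=12); attach at lengths (1/2, 6); label the merged cluster GJMTX
final tree: (((G:5/4,(J:1/2,M:1/2):3/4):17/4,T:11/2):1/2,X:6)
total length: 77/4

5/4,3/4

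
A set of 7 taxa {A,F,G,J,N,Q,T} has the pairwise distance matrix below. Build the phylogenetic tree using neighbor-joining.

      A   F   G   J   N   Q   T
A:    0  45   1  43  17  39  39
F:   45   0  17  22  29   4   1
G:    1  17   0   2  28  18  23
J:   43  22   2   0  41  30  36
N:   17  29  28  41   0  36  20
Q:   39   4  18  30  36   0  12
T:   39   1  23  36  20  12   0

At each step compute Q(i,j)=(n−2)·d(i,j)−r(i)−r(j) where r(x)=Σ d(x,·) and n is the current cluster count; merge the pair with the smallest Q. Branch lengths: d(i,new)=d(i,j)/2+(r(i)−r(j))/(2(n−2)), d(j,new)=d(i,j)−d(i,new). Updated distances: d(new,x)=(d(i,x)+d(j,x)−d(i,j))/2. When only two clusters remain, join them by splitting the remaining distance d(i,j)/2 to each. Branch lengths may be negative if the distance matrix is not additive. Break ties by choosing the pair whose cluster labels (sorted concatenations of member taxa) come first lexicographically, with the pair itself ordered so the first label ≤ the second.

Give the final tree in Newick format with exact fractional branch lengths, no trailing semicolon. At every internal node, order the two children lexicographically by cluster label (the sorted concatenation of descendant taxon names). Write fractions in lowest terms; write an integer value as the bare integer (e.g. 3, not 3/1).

iteration 1: select A,N (d=17, Q=-270); attach at lengths (49/5, 36/5); label the merged cluster AN
  updated: d(AN,F)=57/2, d(AN,G)=6, d(AN,J)=67/2, d(AN,Q)=29, d(AN,T)=21
iteration 2: select G,J (d=2, Q=-363/2); attach at lengths (-99/16, 131/16); label the merged cluster GJ
  updated: d(AN,GJ)=75/4, d(F,GJ)=37/2, d(GJ,Q)=23, d(GJ,T)=57/2
iteration 3: select AN,GJ (d=75/4, Q=-519/4); attach at lengths (259/24, 191/24); label the merged cluster AGJN
  updated: d(AGJN,F)=113/8, d(AGJN,Q)=133/8, d(AGJN,T)=123/8
iteration 4: select AGJN,Q (d=133/8, Q=-91/2); attach at lengths (187/16, 79/16); label the merged cluster AGJNQ
  updated: d(AGJNQ,F)=3/4, d(AGJNQ,T)=43/8
iteration 5: select AGJNQ,F (d=3/4, Q=-57/8); attach at lengths (41/16, -29/16); label the merged cluster AFGJNQ
  updated: d(AFGJNQ,T)=45/16
iteration 6: select AFGJNQ,T (d=45/16); attach at lengths (45/32, 45/32); label the merged cluster AFGJNQT
final tree: (((((A:49/5,N:36/5):259/24,(G:-99/16,J:131/16):191/24):187/16,Q:79/16):41/16,F:-29/16):45/32,T:45/32)
total length: 927/16

(((((A:49/5,N:36/5):259/24,(G:-99/16,J:131/16):191/24):187/16,Q:79/16):41/16,F:-29/16):45/32,T:45/32)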